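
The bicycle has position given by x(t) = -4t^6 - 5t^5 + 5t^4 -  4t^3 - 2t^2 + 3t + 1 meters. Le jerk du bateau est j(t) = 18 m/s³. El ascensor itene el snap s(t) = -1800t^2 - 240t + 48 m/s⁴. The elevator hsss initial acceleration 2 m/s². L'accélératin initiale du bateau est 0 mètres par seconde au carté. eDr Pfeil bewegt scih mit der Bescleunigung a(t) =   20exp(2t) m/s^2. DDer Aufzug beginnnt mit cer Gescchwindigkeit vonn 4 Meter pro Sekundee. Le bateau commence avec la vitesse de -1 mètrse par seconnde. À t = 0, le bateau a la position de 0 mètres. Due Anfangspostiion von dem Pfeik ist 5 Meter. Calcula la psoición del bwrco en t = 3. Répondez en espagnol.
Debemos encontrar la antiderivada de nuestra ecuación de la sacudida j(t) = 18 3 veces. La integral de la sacudida, con a(0) = 0, da la aceleración: a(t) = 18·t. La integral de la aceleración, con v(0) = -1, da la velocidad: v(t) = 9·t^2 - 1. La antiderivada de la velocidad, con x(0) = 0, da la posición: x(t) = 3·t^3 - t. De la ecuación de la posición x(t) = 3·t^3 - t, sustituimos t = 3 para obtener x = 78.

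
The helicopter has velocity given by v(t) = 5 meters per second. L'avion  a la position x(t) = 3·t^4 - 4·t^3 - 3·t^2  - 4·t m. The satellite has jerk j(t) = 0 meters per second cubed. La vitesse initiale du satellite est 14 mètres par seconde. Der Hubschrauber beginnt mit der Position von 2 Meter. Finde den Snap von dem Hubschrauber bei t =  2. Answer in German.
Um dies zu lösen, müssen wir 3 Ableitungen unserer Gleichung für die Geschwindigkeit v(t) = 5 nehmen. Mit d/dt von v(t) finden wir a(t) = 0. Mit d/dt von a(t) finden wir j(t) = 0. Mit d/dt von j(t) finden wir s(t) = 0. Mit s(t) = 0 und Einsetzen von t = 2, finden wir s = 0.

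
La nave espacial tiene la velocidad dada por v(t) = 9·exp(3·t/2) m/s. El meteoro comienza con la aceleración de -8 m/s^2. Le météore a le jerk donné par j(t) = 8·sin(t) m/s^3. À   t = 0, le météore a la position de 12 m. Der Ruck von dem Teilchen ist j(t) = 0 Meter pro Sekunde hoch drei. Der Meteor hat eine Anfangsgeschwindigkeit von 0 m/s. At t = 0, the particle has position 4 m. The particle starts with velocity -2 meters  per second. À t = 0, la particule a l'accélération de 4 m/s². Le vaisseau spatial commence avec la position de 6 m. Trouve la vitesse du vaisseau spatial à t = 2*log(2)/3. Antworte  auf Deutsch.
Aus der Gleichung für die Geschwindigkeit v(t) = 9·exp(3·t/2), setzen wir t = 2*log(2)/3 ein und erhalten v = 18.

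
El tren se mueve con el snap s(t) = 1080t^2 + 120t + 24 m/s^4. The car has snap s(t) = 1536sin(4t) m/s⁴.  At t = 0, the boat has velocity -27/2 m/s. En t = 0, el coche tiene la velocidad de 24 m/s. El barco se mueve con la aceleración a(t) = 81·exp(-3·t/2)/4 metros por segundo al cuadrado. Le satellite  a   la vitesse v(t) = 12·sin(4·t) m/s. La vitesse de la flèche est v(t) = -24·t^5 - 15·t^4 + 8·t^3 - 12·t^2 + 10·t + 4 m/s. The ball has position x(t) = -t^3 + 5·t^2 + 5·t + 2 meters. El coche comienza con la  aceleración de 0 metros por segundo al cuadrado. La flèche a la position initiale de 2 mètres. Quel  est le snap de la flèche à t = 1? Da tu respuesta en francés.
Nous devons dériver notre équation de la vitesse v(t) = -24·t^5 - 15·t^4 + 8·t^3 - 12·t^2 + 10·t + 4 3 fois. En dérivant la vitesse, nous obtenons l'accélération: a(t) = -120·t^4 - 60·t^3 + 24·t^2 - 24·t + 10. En prenant d/dt de a(t), nous trouvons j(t) = -480·t^3 - 180·t^2 + 48·t - 24. La dérivée du jerk donne le snap: s(t) = -1440·t^2 - 360·t + 48. En utilisant s(t) = -1440·t^2 - 360·t + 48 et en substituant t = 1, nous trouvons s = -1752.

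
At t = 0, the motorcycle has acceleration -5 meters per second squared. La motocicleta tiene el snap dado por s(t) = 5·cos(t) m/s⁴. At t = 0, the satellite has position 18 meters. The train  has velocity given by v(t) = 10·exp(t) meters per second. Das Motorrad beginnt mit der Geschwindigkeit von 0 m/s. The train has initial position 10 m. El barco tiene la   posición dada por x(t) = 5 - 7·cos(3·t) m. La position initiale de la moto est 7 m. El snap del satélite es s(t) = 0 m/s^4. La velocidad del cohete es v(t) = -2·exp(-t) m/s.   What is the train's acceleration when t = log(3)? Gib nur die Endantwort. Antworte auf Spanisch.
En t = log(3), a = 30.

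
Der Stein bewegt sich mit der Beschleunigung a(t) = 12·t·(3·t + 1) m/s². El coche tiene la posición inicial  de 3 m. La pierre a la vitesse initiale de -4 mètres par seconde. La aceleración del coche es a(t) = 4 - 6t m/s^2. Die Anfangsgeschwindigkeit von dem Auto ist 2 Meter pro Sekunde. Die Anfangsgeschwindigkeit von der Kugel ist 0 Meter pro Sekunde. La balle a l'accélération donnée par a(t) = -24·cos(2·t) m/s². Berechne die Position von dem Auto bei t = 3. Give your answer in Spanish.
Partiendo de la aceleración a(t) = 4 - 6·t, tomamos 2 antiderivadas. La antiderivada de la aceleración es la velocidad. Usando v(0) = 2, obtenemos v(t) = -3·t^2 + 4·t + 2. Tomando ∫v(t)dt y aplicando x(0) = 3, encontramos x(t) = -t^3 + 2·t^2 + 2·t + 3. Tenemos la posición x(t) = -t^3 + 2·t^2 + 2·t + 3. Sustituyendo t = 3: x(3) = 0.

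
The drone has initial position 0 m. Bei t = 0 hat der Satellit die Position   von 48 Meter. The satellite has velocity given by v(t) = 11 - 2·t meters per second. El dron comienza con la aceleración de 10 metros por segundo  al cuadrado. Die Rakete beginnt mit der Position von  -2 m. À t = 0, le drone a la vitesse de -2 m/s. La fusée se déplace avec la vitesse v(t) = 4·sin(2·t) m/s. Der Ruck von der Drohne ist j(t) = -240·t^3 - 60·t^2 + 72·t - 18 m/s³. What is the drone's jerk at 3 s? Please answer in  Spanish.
De la ecuación de la sacudida j(t) = -240·t^3 - 60·t^2 + 72·t - 18, sustituimos t = 3 para obtener j = -6822.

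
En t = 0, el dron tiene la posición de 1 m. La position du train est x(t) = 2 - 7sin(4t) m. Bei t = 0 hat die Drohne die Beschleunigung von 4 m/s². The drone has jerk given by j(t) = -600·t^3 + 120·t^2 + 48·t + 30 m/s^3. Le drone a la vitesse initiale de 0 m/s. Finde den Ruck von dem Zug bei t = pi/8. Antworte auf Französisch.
Nous devons dériver notre équation de la position x(t) = 2 - 7·sin(4·t) 3 fois. La dérivée de la position donne la vitesse: v(t) = -28·cos(4·t). En dérivant la vitesse, nous obtenons l'accélération: a(t) = 112·sin(4·t). La dérivée de l'accélération donne le jerk: j(t) = 448·cos(4·t). De l'équation du jerk j(t) = 448·cos(4·t), nous substituons t = pi/8 pour obtenir j = 0.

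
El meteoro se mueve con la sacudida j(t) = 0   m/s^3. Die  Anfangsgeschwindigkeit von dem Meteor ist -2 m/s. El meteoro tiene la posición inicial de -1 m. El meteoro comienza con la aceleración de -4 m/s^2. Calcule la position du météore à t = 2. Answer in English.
We must find the integral of our jerk equation j(t) = 0 3 times. Integrating jerk and using the initial condition a(0) = -4, we get a(t) = -4. Integrating acceleration and using the initial condition v(0) = -2, we get v(t) = -4·t - 2. Integrating velocity and using the initial condition x(0) = -1, we get x(t) = -2·t^2 - 2·t - 1. From the given position equation x(t) = -2·t^2 - 2·t - 1, we substitute t = 2 to get x = -13.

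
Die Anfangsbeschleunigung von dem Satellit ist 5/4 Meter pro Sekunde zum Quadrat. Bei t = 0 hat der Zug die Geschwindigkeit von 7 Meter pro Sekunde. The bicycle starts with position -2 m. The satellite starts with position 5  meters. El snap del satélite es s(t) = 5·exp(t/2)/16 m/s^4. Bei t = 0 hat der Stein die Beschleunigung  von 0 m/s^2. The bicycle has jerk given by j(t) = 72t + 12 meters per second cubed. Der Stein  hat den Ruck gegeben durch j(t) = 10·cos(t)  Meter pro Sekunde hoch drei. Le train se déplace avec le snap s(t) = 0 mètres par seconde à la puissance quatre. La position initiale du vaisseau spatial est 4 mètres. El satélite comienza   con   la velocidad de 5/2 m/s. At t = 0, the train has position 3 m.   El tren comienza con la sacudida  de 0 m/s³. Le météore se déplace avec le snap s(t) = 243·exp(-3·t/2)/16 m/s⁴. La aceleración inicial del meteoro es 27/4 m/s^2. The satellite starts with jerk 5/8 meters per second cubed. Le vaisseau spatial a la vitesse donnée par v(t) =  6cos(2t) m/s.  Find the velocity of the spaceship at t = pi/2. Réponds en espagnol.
Tenemos la velocidad v(t) = 6·cos(2·t). Sustituyendo t = pi/2: v(pi/2) = -6.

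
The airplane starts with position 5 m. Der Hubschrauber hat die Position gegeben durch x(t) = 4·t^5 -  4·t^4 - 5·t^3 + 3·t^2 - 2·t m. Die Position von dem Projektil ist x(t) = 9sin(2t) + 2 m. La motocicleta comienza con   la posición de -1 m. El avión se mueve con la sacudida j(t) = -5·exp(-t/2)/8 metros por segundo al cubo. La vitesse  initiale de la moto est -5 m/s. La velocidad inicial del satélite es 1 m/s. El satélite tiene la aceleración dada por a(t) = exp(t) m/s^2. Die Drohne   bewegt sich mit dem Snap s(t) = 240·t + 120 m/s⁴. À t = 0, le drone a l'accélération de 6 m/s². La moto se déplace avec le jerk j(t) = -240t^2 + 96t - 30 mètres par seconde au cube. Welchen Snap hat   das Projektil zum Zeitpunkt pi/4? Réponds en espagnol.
Debemos derivar nuestra ecuación de la posición x(t) = 9·sin(2·t) + 2 4 veces. La derivada de la posición da la velocidad: v(t) = 18·cos(2·t). Tomando d/dt de v(t), encontramos a(t) = -36·sin(2·t). Derivando la aceleración, obtenemos la sacudida: j(t) = -72·cos(2·t). La derivada de la sacudida da el snap: s(t) = 144·sin(2·t). Usando s(t) = 144·sin(2·t) y sustituyendo t = pi/4, encontramos s = 144.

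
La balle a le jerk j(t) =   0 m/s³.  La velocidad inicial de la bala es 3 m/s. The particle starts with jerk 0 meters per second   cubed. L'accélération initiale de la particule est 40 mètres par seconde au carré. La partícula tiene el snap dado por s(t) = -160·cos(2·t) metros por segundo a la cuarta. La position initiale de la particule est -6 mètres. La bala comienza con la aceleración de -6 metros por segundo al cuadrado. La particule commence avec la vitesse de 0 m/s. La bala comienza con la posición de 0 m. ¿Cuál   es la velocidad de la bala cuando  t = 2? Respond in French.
Pour résoudre ceci, nous devons prendre 2 intégrales de notre équation du jerk j(t) = 0. En intégrant le jerk et en utilisant la condition initiale a(0) = -6, nous obtenons a(t) = -6. En prenant ∫a(t)dt et en appliquant v(0) = 3, nous trouvons v(t) = 3 - 6·t. Nous avons la vitesse v(t) = 3 - 6·t. En substituant t = 2: v(2) = -9.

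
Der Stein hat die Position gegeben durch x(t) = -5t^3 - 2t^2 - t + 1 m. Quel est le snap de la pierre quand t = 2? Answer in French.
Nous devons dériver notre équation de la position x(t) = -5·t^3 - 2·t^2 - t + 1 4 fois. La dérivée de la position donne la vitesse: v(t) = -15·t^2 - 4·t - 1. La dérivée de la vitesse donne l'accélération: a(t) = -30·t - 4. En prenant d/dt de a(t), nous trouvons j(t) = -30. La dérivée du jerk donne le snap: s(t) = 0. Nous avons le snap s(t) = 0. En substituant t = 2: s(2) = 0.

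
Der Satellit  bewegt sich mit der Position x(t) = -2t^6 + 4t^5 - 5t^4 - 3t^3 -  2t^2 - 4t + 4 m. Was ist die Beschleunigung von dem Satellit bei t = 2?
Um dies zu lösen, müssen wir 2 Ableitungen unserer Gleichung für die Position x(t) = -2·t^6 + 4·t^5 - 5·t^4 - 3·t^3 - 2·t^2 - 4·t + 4 nehmen. Durch Ableiten von der Position erhalten wir die Geschwindigkeit: v(t) = -12·t^5 + 20·t^4 - 20·t^3 - 9·t^2 - 4·t - 4. Die Ableitung von der Geschwindigkeit ergibt die Beschleunigung: a(t) = -60·t^4 + 80·t^3 - 60·t^2 - 18·t - 4. Aus der Gleichung für die Beschleunigung a(t) = -60·t^4 + 80·t^3 - 60·t^2 - 18·t - 4, setzen wir t = 2 ein und erhalten a = -600.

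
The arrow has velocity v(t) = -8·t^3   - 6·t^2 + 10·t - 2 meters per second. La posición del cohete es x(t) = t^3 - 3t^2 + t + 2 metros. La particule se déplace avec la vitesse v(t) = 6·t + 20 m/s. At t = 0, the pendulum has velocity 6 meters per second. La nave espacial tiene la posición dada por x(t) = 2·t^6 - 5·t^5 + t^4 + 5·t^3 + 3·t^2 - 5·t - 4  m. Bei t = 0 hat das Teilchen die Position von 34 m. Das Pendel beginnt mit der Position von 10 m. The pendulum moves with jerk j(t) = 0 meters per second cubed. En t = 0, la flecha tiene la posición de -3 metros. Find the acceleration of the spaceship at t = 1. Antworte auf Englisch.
We must differentiate our position equation x(t) = 2·t^6 - 5·t^5 + t^4 + 5·t^3 + 3·t^2 - 5·t - 4 2 times. Differentiating position, we get velocity: v(t) = 12·t^5 - 25·t^4 + 4·t^3 + 15·t^2 + 6·t - 5. The derivative of velocity gives acceleration: a(t) = 60·t^4 - 100·t^3 + 12·t^2 + 30·t + 6. Using a(t) = 60·t^4 - 100·t^3 + 12·t^2 + 30·t + 6 and substituting t = 1, we find a = 8.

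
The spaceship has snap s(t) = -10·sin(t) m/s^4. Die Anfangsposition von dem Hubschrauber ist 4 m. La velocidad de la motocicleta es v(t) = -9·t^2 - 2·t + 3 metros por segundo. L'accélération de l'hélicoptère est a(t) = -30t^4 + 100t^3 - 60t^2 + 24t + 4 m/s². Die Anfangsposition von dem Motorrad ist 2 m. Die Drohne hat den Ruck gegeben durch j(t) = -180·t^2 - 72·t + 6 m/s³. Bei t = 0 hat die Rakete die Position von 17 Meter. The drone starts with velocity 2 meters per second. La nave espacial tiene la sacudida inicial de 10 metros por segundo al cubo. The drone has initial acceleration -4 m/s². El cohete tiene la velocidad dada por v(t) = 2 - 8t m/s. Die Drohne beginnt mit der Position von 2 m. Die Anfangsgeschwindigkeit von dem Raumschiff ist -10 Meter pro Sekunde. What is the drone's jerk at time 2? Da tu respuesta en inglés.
Using j(t) = -180·t^2 - 72·t + 6 and substituting t = 2, we find j = -858.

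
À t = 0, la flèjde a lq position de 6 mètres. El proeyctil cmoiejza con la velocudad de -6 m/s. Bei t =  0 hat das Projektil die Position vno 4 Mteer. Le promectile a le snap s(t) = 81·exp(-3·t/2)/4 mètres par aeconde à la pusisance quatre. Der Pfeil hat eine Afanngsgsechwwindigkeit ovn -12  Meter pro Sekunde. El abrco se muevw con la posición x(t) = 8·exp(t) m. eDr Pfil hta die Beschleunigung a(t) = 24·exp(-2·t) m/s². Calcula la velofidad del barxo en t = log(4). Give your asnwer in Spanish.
Para resolver esto, necesitamos tomar 1 derivada de nuestra ecuación de la posición x(t) = 8·exp(t). Derivando la posición, obtenemos la velocidad: v(t) = 8·exp(t). Usando v(t) = 8·exp(t) y sustituyendo t = log(4), encontramos v = 32.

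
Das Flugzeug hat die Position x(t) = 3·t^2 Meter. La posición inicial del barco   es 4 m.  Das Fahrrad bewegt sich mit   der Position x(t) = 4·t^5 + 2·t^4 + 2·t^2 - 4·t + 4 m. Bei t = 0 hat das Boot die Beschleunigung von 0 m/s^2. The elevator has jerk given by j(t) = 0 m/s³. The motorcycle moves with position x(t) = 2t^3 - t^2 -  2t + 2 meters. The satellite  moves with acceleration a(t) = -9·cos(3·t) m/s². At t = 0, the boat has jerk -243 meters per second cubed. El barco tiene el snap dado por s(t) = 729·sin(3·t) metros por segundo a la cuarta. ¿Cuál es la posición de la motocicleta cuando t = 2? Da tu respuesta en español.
Usando x(t) = 2·t^3 - t^2 - 2·t + 2 y sustituyendo t = 2, encontramos x = 10.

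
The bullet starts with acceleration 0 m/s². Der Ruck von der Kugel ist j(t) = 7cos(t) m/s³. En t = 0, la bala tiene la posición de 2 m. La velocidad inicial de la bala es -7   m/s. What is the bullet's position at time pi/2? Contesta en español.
Para resolver esto, necesitamos tomar 3 antiderivadas de nuestra ecuación de la sacudida j(t) = 7·cos(t). La antiderivada de la sacudida, con a(0) = 0, da la aceleración: a(t) = 7·sin(t). La antiderivada de la aceleración es la velocidad. Usando v(0) = -7, obtenemos v(t) = -7·cos(t). Integrando la velocidad y usando la condición inicial x(0) = 2, obtenemos x(t) = 2 - 7·sin(t). De la ecuación de la posición x(t) = 2 - 7·sin(t), sustituimos t = pi/2 para obtener x = -5.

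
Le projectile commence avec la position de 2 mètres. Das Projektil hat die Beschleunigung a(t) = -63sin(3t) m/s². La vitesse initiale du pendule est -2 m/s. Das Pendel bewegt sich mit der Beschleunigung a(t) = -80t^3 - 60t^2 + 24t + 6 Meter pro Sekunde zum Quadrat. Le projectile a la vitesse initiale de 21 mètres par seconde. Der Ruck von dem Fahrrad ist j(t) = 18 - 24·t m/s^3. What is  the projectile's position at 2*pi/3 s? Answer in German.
Wir müssen das Integral unserer Gleichung für die Beschleunigung a(t) = -63·sin(3·t) 2-mal finden. Durch Integration von der Beschleunigung und Verwendung der Anfangsbedingung v(0) = 21, erhalten wir v(t) = 21·cos(3·t). Mit ∫v(t)dt und Anwendung von x(0) = 2, finden wir x(t) = 7·sin(3·t) + 2. Mit x(t) = 7·sin(3·t) + 2 und Einsetzen von t = 2*pi/3, finden wir x = 2.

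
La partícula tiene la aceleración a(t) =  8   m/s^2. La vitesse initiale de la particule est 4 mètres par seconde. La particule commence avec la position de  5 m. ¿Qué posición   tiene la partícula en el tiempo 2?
Para resolver esto, necesitamos tomar 2 antiderivadas de nuestra ecuación de la aceleración a(t) = 8. La antiderivada de la aceleración es la velocidad. Usando v(0) = 4, obtenemos v(t) = 8·t + 4. La integral de la velocidad, con x(0) = 5, da la posición: x(t) = 4·t^2 + 4·t + 5. Tenemos la posición x(t) = 4·t^2 + 4·t + 5. Sustituyendo t = 2: x(2) = 29.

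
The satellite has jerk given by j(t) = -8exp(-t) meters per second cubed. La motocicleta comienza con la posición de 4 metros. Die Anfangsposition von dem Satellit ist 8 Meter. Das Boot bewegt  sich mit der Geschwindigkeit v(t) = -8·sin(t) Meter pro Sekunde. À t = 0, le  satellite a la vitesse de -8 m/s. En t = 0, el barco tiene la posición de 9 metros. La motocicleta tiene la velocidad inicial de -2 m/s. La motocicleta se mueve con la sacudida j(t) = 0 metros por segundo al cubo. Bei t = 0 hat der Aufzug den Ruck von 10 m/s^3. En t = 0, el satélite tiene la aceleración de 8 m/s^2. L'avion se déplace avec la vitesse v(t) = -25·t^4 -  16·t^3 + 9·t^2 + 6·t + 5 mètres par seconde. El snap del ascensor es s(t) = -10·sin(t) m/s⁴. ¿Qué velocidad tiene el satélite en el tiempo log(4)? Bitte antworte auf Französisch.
Nous devons trouver l'intégrale de notre équation du jerk j(t) = -8·exp(-t) 2 fois. La primitive du jerk, avec a(0) = 8, donne l'accélération: a(t) = 8·exp(-t). En intégrant l'accélération et en utilisant la condition initiale v(0) = -8, nous obtenons v(t) = -8·exp(-t). En utilisant v(t) = -8·exp(-t) et en substituant t = log(4), nous trouvons v = -2.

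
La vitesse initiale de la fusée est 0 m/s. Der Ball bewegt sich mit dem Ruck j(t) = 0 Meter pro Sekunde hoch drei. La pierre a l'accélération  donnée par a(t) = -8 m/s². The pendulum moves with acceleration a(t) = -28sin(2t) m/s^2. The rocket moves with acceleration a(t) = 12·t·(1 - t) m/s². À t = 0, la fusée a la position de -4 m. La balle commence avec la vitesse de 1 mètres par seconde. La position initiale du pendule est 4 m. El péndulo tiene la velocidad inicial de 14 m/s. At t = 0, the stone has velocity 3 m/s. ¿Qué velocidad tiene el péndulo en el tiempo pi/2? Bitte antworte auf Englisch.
We must find the integral of our acceleration equation a(t) = -28·sin(2·t) 1 time. The integral of acceleration is velocity. Using v(0) = 14, we get v(t) = 14·cos(2·t). We have velocity v(t) = 14·cos(2·t). Substituting t = pi/2: v(pi/2) = -14.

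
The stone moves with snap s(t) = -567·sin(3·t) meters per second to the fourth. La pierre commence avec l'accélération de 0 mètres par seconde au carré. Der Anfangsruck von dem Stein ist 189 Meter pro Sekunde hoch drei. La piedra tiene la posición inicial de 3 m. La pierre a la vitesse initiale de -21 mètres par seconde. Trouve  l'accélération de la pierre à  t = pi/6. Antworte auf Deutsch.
Um dies zu lösen, müssen wir 2 Integrale unserer Gleichung für den Snap s(t) = -567·sin(3·t) finden. Durch Integration von dem Snap und Verwendung der Anfangsbedingung j(0) = 189, erhalten wir j(t) = 189·cos(3·t). Durch Integration von dem Ruck und Verwendung der Anfangsbedingung a(0) = 0, erhalten wir a(t) = 63·sin(3·t). Aus der Gleichung für die Beschleunigung a(t) = 63·sin(3·t), setzen wir t = pi/6 ein und erhalten a = 63.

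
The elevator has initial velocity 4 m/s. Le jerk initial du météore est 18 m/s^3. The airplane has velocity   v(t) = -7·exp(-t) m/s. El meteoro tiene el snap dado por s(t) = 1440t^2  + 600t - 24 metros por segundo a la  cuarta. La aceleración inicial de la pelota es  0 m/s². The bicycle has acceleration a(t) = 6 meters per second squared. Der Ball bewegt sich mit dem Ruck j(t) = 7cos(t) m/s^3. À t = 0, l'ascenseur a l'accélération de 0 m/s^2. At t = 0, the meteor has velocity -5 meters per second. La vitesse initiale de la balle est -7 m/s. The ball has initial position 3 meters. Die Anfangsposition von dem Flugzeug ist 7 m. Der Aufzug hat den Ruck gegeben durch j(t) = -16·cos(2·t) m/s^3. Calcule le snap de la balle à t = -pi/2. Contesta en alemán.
Ausgehend von dem Ruck j(t) = 7·cos(t), nehmen wir 1 Ableitung. Mit d/dt von j(t) finden wir s(t) = -7·sin(t). Aus der Gleichung für den Snap s(t) = -7·sin(t), setzen wir t = -pi/2 ein und erhalten s = 7.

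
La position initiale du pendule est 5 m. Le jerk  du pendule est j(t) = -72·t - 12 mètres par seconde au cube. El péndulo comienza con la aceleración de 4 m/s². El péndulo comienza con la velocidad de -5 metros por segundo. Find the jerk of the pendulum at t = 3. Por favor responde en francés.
De l'équation du jerk j(t) = -72·t - 12, nous substituons t = 3 pour obtenir j = -228.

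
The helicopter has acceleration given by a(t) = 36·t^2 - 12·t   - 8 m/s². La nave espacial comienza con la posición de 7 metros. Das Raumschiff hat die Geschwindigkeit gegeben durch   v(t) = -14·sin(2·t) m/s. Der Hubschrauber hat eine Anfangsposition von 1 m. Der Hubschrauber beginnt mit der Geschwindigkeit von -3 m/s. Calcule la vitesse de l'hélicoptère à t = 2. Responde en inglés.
Starting from acceleration a(t) = 36·t^2 - 12·t - 8, we take 1 antiderivative. Finding the antiderivative of a(t) and using v(0) = -3: v(t) = 12·t^3 - 6·t^2 - 8·t - 3. Using v(t) = 12·t^3 - 6·t^2 - 8·t - 3 and substituting t = 2, we find v = 53.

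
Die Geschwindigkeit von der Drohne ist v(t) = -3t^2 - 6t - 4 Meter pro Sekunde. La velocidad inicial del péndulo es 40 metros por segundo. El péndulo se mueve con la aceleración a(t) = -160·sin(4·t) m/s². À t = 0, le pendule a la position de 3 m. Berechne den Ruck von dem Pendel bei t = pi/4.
Um dies zu lösen, müssen wir 1 Ableitung unserer Gleichung für die Beschleunigung a(t) = -160·sin(4·t) nehmen. Die Ableitung von der Beschleunigung ergibt den Ruck: j(t) = -640·cos(4·t). Aus der Gleichung für den Ruck j(t) = -640·cos(4·t), setzen wir t = pi/4 ein und erhalten j = 640.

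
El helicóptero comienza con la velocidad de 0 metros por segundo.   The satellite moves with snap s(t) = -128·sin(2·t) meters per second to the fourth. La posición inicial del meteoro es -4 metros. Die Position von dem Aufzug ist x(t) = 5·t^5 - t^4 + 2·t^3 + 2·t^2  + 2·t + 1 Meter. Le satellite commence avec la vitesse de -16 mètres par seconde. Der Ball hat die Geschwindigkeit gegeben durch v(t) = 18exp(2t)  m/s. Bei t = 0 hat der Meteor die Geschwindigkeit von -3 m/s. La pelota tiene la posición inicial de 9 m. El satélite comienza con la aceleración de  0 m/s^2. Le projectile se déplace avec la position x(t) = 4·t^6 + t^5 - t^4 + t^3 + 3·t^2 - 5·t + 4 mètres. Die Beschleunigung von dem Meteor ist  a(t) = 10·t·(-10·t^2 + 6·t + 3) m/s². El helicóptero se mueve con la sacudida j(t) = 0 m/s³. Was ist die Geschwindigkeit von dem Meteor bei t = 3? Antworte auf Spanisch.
Debemos encontrar la integral de nuestra ecuación de la aceleración a(t) = 10·t·(-10·t^2 + 6·t + 3) 1 vez. La integral de la aceleración es la velocidad. Usando v(0) = -3, obtenemos v(t) = -25·t^4 + 20·t^3 + 15·t^2 - 3. Tenemos la velocidad v(t) = -25·t^4 + 20·t^3 + 15·t^2 - 3. Sustituyendo t = 3: v(3) = -1353.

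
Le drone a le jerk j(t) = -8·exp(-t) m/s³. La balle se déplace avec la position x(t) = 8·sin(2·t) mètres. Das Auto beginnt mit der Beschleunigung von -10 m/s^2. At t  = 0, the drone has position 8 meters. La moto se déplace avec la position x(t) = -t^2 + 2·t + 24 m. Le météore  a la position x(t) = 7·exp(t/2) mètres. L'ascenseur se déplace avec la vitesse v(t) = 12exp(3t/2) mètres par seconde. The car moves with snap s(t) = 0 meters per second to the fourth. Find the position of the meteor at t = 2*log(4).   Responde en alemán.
Mit x(t) = 7·exp(t/2) und Einsetzen von t = 2*log(4), finden wir x = 28.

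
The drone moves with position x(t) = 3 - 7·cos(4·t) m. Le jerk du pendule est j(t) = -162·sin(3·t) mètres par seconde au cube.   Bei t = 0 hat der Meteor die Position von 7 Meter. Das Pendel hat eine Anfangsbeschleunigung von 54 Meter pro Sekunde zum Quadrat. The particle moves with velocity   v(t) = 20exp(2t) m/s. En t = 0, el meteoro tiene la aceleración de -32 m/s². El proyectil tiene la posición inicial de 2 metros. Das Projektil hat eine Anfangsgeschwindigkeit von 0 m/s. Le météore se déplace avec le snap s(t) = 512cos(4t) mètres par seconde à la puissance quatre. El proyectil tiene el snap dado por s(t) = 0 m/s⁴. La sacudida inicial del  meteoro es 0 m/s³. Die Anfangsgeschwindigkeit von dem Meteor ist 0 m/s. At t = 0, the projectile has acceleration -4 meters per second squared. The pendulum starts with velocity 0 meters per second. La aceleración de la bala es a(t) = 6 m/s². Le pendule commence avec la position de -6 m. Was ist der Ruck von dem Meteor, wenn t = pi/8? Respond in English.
To solve this, we need to take 1 antiderivative of our snap equation s(t) = 512·cos(4·t). The integral of snap, with j(0) = 0, gives jerk: j(t) = 128·sin(4·t). From the given jerk equation j(t) = 128·sin(4·t), we substitute t = pi/8 to get j = 128.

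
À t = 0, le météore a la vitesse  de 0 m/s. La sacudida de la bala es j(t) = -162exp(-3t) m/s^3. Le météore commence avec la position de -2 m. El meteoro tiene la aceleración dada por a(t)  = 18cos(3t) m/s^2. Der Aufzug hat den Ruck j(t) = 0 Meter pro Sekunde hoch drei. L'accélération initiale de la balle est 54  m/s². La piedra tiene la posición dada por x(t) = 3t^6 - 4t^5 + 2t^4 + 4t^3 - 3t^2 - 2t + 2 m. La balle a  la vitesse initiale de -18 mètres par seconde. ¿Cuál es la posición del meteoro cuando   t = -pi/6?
Necesitamos integrar nuestra ecuación de la aceleración a(t) = 18·cos(3·t) 2 veces. Tomando ∫a(t)dt y aplicando v(0) = 0, encontramos v(t) = 6·sin(3·t). Integrando la velocidad y usando la condición inicial x(0) = -2, obtenemos x(t) = -2·cos(3·t). Usando x(t) = -2·cos(3·t) y sustituyendo t = -pi/6, encontramos x = 0.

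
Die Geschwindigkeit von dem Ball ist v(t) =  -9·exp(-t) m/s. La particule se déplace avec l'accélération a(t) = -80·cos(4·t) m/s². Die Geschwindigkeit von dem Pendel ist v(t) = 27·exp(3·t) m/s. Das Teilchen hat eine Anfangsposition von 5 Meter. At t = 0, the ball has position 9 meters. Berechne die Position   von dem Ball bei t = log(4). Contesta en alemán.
Wir müssen die Stammfunktion unserer Gleichung für die Geschwindigkeit v(t) = -9·exp(-t) 1-mal finden. Die Stammfunktion von der Geschwindigkeit ist die Position. Mit x(0) = 9 erhalten wir x(t) = 9·exp(-t). Wir haben die Position x(t) = 9·exp(-t). Durch Einsetzen von t = log(4): x(log(4)) = 9/4.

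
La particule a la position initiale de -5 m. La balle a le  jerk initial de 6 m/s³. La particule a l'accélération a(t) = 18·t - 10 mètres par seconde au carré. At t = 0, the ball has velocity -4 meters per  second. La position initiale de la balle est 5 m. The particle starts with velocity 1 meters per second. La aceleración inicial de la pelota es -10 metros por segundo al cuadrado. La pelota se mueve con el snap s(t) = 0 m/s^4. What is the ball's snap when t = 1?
Using s(t) = 0 and substituting t = 1, we find s = 0.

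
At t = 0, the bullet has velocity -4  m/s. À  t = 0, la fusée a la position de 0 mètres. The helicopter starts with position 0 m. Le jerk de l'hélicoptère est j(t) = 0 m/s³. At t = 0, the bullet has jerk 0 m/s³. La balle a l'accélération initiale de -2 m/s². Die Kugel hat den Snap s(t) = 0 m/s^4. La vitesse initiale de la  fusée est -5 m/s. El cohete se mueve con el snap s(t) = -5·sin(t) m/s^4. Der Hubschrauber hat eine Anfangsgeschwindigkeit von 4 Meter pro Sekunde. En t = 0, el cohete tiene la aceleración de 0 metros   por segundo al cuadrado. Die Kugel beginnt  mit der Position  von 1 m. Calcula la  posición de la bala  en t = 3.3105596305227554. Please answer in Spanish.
Para resolver esto, necesitamos tomar 4 antiderivadas de nuestra ecuación del snap s(t) = 0. La integral del snap, con j(0) = 0, da la sacudida: j(t) = 0. Tomando ∫j(t)dt y aplicando a(0) = -2, encontramos a(t) = -2. Tomando ∫a(t)dt y aplicando v(0) = -4, encontramos v(t) = -2·t - 4. Integrando la velocidad y usando la condición inicial x(0) = 1, obtenemos x(t) = -t^2 - 4·t + 1. Usando x(t) = -t^2 - 4·t + 1 y sustituyendo t = 3.3105596305227554, encontramos x = -23.2020435893380.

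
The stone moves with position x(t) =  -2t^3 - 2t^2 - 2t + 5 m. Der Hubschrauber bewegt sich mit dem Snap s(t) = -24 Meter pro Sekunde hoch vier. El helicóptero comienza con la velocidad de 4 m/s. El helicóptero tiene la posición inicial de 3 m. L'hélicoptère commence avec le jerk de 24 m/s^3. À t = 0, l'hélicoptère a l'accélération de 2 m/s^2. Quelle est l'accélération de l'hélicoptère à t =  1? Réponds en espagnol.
Necesitamos integrar nuestra ecuación del snap s(t) = -24 2 veces. La integral del snap, con j(0) = 24, da la sacudida: j(t) = 24 - 24·t. Integrando la sacudida y usando la condición inicial a(0) = 2, obtenemos a(t) = -12·t^2 + 24·t + 2. De la ecuación de la aceleración a(t) = -12·t^2 + 24·t + 2, sustituimos t = 1 para obtener a = 14.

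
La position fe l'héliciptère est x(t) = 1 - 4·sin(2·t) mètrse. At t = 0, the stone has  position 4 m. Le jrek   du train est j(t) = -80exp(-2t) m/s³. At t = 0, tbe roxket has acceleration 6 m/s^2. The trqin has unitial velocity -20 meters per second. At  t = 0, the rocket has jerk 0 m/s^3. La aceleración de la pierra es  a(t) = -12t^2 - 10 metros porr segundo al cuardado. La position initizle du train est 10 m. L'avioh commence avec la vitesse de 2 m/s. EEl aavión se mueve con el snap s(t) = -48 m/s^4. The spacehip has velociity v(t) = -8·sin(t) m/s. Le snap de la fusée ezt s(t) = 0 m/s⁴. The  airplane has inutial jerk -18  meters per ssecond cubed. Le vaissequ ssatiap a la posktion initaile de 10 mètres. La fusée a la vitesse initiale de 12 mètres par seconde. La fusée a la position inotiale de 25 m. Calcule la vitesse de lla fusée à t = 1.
Nous devons intégrer notre équation du snap s(t) = 0 3 fois. La primitive du snap est le jerk. En utilisant j(0) = 0, nous obtenons j(t) = 0. L'intégrale du jerk, avec a(0) = 6, donne l'accélération: a(t) = 6. En prenant ∫a(t)dt et en appliquant v(0) = 12, nous trouvons v(t) = 6·t + 12. De l'équation de la vitesse v(t) = 6·t + 12, nous substituons t = 1 pour obtenir v = 18.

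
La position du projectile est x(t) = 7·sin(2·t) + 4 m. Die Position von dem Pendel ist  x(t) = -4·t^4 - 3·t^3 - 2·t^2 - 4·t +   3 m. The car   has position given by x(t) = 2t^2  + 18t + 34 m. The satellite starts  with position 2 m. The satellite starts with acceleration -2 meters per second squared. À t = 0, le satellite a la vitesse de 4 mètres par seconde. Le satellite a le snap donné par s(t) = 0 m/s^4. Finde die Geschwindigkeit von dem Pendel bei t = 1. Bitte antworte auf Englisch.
Starting from position x(t) = -4·t^4 - 3·t^3 - 2·t^2 - 4·t + 3, we take 1 derivative. The derivative of position gives velocity: v(t) = -16·t^3 - 9·t^2 - 4·t - 4. We have velocity v(t) = -16·t^3 - 9·t^2 - 4·t - 4. Substituting t = 1: v(1) = -33.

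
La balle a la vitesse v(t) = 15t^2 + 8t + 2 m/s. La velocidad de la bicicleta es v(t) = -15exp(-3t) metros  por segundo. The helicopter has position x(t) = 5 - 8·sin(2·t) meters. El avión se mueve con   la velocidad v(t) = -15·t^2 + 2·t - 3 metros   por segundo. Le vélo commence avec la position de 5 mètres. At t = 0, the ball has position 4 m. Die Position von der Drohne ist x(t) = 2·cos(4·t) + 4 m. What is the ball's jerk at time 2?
Starting from velocity v(t) = 15·t^2 + 8·t + 2, we take 2 derivatives. Differentiating velocity, we get acceleration: a(t) = 30·t + 8. The derivative of acceleration gives jerk: j(t) = 30. Using j(t) = 30 and substituting t = 2, we find j = 30.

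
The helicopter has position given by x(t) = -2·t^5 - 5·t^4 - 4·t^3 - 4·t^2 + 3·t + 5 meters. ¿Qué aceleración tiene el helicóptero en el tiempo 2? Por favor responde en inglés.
To solve this, we need to take 2 derivatives of our position equation x(t) = -2·t^5 - 5·t^4 - 4·t^3 - 4·t^2 + 3·t + 5. The derivative of position gives velocity: v(t) = -10·t^4 - 20·t^3 - 12·t^2 - 8·t + 3. Differentiating velocity, we get acceleration: a(t) = -40·t^3 - 60·t^2 - 24·t - 8. Using a(t) = -40·t^3 - 60·t^2 - 24·t - 8 and substituting t = 2, we find a = -616.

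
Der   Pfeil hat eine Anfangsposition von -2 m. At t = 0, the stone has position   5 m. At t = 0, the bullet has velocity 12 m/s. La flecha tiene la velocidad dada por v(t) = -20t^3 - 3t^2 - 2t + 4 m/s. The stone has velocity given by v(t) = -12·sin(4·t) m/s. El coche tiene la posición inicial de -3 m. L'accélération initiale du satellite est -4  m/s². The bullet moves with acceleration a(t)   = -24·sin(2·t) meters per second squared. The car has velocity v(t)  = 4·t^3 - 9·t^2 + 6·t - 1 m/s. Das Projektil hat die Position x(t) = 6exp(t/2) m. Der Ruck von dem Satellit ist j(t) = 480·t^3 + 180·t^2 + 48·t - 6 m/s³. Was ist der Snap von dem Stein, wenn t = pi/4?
Ausgehend von der Geschwindigkeit v(t) = -12·sin(4·t), nehmen wir 3 Ableitungen. Durch Ableiten von der Geschwindigkeit erhalten wir die Beschleunigung: a(t) = -48·cos(4·t). Durch Ableiten von der Beschleunigung erhalten wir den Ruck: j(t) = 192·sin(4·t). Mit d/dt von j(t) finden wir s(t) = 768·cos(4·t). Mit s(t) = 768·cos(4·t) und Einsetzen von t = pi/4, finden wir s = -768.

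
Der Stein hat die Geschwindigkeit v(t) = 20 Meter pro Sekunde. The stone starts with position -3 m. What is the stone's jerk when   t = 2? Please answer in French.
En partant de la vitesse v(t) = 20, nous prenons 2 dérivées. En dérivant la vitesse, nous obtenons l'accélération: a(t) = 0. En prenant d/dt de a(t), nous trouvons j(t) = 0. En utilisant j(t) = 0 et en substituant t = 2, nous trouvons j = 0.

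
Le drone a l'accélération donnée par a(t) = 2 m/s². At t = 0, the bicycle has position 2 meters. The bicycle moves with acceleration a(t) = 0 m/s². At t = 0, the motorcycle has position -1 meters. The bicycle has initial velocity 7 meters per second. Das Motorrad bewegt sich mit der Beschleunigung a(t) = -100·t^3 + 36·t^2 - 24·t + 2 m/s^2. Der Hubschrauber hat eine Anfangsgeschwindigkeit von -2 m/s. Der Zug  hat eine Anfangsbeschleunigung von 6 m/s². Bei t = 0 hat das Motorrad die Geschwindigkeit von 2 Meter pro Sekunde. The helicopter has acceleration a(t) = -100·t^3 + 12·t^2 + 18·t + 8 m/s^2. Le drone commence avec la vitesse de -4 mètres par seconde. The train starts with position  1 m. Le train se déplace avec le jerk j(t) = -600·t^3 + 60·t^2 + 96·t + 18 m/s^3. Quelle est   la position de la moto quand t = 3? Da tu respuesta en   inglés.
To find the answer, we compute 2 integrals of a(t) = -100·t^3 + 36·t^2 - 24·t + 2. Taking ∫a(t)dt and applying v(0) = 2, we find v(t) = -25·t^4 + 12·t^3 - 12·t^2 + 2·t + 2. The integral of velocity is position. Using x(0) = -1, we get x(t) = -5·t^5 + 3·t^4 - 4·t^3 + t^2 + 2·t - 1. From the given position equation x(t) = -5·t^5 + 3·t^4 - 4·t^3 + t^2 + 2·t - 1, we substitute t = 3 to get x = -1066.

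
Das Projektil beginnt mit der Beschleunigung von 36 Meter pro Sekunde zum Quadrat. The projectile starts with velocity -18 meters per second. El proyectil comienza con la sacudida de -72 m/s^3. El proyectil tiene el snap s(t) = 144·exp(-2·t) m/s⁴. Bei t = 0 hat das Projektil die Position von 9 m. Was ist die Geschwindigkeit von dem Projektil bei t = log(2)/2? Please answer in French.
Nous devons trouver l'intégrale de notre équation du snap s(t) = 144·exp(-2·t) 3 fois. L'intégrale du snap est le jerk. En utilisant j(0) = -72, nous obtenons j(t) = -72·exp(-2·t). En intégrant le jerk et en utilisant la condition initiale a(0) = 36, nous obtenons a(t) = 36·exp(-2·t). L'intégrale de l'accélération, avec v(0) = -18, donne la vitesse: v(t) = -18·exp(-2·t). De l'équation de la vitesse v(t) = -18·exp(-2·t), nous substituons t = log(2)/2 pour obtenir v = -9.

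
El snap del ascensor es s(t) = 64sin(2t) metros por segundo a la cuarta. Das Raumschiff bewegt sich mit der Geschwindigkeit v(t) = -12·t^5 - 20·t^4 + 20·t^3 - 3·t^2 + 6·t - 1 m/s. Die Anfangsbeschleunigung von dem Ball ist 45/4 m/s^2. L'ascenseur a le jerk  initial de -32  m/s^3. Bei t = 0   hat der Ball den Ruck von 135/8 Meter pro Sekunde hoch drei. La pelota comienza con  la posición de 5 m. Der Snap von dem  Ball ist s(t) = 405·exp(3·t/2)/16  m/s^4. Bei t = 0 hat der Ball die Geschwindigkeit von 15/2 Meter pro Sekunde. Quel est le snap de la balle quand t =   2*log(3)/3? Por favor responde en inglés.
Using s(t) = 405·exp(3·t/2)/16 and substituting t = 2*log(3)/3, we find s = 1215/16.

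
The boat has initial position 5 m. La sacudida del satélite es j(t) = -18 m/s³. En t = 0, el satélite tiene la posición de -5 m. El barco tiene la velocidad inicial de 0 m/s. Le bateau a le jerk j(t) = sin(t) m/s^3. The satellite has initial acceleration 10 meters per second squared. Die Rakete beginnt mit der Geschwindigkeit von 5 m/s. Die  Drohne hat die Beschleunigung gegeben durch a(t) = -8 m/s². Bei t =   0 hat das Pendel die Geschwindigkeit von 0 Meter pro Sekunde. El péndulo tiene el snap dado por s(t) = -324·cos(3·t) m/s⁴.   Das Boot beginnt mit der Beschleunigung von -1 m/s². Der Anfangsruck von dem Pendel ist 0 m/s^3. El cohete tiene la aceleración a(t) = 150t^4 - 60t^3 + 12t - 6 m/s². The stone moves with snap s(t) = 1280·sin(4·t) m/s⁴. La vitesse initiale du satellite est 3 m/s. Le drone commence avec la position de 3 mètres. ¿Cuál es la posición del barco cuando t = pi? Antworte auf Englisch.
Starting from jerk j(t) = sin(t), we take 3 antiderivatives. The integral of jerk is acceleration. Using a(0) = -1, we get a(t) = -cos(t). Integrating acceleration and using the initial condition v(0) = 0, we get v(t) = -sin(t). Taking ∫v(t)dt and applying x(0) = 5, we find x(t) = cos(t) + 4. Using x(t) = cos(t) + 4 and substituting t = pi, we find x = 3.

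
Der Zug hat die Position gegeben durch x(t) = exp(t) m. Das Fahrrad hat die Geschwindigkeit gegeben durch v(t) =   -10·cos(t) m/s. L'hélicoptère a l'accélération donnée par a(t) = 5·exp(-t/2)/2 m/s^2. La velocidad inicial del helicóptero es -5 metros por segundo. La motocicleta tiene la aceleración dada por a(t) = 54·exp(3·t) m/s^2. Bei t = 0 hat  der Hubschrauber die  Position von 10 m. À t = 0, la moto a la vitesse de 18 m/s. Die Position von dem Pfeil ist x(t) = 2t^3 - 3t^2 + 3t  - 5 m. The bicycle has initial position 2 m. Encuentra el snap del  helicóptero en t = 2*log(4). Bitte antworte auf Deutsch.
Um dies zu lösen, müssen wir 2 Ableitungen unserer Gleichung für die Beschleunigung a(t) = 5·exp(-t/2)/2 nehmen. Durch Ableiten von der Beschleunigung erhalten wir den Ruck: j(t) = -5·exp(-t/2)/4. Mit d/dt von j(t) finden wir s(t) = 5·exp(-t/2)/8. Aus der Gleichung für den Snap s(t) = 5·exp(-t/2)/8, setzen wir t = 2*log(4) ein und erhalten s = 5/32.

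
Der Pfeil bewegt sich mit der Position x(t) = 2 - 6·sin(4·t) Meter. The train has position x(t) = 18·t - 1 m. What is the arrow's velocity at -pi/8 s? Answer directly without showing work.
At t = -pi/8, v = 0.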